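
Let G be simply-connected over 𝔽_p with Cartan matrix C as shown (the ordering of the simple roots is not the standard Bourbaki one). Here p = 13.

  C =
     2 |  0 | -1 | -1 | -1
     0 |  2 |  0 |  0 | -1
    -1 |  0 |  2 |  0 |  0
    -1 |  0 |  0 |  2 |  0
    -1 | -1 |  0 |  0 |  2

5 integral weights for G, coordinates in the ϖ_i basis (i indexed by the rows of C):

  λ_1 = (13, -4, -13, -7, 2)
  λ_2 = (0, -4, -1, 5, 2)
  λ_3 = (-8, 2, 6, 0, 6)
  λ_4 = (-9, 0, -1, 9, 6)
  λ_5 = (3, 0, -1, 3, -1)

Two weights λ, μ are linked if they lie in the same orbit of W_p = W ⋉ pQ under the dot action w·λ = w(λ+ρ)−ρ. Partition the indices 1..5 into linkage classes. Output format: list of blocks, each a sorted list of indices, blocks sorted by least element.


C ↔ D_5 under row/col permutation; |W(D_5)| = 1920.

λ_j+ρ reflected into Ā_13 (⟨·,θ^∨⟩≤13); 5-tuples as given:

  λ_1 → (1, 0, 7, 1, 0);  λ_2 → (1, 3, 0, 6, 0);  λ_3 → (1, 3, 0, 6, 0);  λ_4 → (1, 0, 7, 1, 0);  λ_5 → (4, 1, 0, 4, 0)

These 5 weights hit 3 W_13-dot-orbits; sizes (2, 2, 1):

[[1, 4], [2, 3], [5]]


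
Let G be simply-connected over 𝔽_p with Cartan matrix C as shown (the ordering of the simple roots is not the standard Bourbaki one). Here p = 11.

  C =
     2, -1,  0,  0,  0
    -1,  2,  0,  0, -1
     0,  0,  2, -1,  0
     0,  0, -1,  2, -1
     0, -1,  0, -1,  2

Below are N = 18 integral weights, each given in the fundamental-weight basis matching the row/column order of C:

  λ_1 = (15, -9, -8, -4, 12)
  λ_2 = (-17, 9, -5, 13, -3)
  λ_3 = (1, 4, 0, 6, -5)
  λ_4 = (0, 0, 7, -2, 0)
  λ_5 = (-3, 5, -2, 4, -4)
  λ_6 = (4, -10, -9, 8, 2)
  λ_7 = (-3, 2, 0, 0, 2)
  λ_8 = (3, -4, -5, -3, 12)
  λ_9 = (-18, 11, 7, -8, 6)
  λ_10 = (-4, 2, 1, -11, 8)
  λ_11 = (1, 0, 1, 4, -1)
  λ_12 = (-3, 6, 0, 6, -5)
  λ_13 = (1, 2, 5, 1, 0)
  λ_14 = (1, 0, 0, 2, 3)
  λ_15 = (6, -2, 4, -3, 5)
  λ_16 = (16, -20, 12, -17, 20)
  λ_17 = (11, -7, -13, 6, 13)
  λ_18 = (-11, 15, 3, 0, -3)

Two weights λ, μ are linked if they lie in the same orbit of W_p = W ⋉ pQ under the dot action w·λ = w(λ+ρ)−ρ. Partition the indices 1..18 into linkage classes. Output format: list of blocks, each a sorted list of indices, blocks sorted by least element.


Type A_5, rank 5, |W|=720; reorder rows/cols to standard.

Each λ_j+ρ reduced to Ā_11; 5-tuples below use C's row order:

  λ_1 → (2, 1, 2, 5, 0);  λ_2 → (2, 1, 2, 5, 0);  λ_3 → (2, 1, 1, 3, 4);  λ_4 → (1, 1, 7, 1, 0);  λ_5 → (2, 1, 1, 1, 3);  λ_6 → (2, 1, 2, 5, 0);  λ_7 → (2, 1, 1, 1, 3);  λ_8 → (2, 1, 1, 3, 4);  λ_9 → (2, 1, 2, 5, 0);  λ_10 → (1, 1, 7, 1, 0);  λ_11 → (2, 1, 2, 5, 0);  λ_12 → (2, 1, 1, 3, 4);  λ_13 → (1, 2, 3, 2, 1);  λ_14 → (2, 1, 1, 3, 4);  λ_15 → (2, 1, 1, 1, 3);  λ_16 → (1, 2, 3, 2, 1);  λ_17 → (2, 1, 1, 1, 3);  λ_18 → (2, 1, 1, 1, 3)

These 18 weights hit 5 W_11-dot-orbits; sizes (5, 4, 2, 5, 2):

[[1, 2, 6, 9, 11], [3, 8, 12, 14], [4, 10], [5, 7, 15, 17, 18], [13, 16]]


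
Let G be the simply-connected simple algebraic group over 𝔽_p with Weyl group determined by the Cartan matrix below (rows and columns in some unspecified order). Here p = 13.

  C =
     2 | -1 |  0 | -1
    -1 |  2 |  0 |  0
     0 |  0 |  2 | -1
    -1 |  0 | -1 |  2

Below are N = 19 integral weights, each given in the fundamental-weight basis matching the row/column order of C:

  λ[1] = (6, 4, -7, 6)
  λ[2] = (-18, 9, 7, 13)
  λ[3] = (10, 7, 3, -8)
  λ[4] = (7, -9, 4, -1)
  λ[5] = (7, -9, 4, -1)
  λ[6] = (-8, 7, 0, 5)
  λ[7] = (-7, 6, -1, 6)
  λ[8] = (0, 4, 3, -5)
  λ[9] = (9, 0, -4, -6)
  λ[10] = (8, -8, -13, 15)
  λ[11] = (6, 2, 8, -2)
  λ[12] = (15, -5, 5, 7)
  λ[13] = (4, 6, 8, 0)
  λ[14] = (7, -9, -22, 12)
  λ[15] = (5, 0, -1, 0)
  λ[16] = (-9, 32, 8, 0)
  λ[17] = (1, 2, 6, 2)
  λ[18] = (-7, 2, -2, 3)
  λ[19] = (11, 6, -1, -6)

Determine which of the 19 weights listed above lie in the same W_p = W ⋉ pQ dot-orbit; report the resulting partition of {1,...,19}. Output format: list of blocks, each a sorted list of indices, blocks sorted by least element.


A_4 Cartan matrix, 4 simple roots permuted; ρ=(1,1,1,1).

Each λ_j+ρ reduced to Ā_13; 4-tuples below use C's row order:

  1: (6, 1, 0, 1)
  2: (4, 2, 3, 1)
  3: (4, 2, 3, 1)
  4: (0, 8, 5, 0)
  5: (0, 8, 5, 0)
  6: (6, 1, 0, 1)
  7: (6, 1, 0, 1)
  8: (3, 2, 0, 1)
  9: (2, 1, 5, 3)
  10: (3, 2, 0, 1)
  11: (4, 2, 3, 1)
  12: (3, 2, 0, 1)
  13: (3, 2, 0, 1)
  14: (0, 8, 5, 0)
  15: (6, 1, 0, 1)
  16: (3, 2, 0, 1)
  17: (2, 1, 5, 3)
  18: (0, 3, 2, 1)
  19: (6, 1, 0, 1)

Grouping the 19 weights by Ā_13-representative: 6 linkage classes.

[[1, 6, 7, 15, 19], [2, 3, 11], [4, 5, 14], [8, 10, 12, 13, 16], [9, 17], [18]]


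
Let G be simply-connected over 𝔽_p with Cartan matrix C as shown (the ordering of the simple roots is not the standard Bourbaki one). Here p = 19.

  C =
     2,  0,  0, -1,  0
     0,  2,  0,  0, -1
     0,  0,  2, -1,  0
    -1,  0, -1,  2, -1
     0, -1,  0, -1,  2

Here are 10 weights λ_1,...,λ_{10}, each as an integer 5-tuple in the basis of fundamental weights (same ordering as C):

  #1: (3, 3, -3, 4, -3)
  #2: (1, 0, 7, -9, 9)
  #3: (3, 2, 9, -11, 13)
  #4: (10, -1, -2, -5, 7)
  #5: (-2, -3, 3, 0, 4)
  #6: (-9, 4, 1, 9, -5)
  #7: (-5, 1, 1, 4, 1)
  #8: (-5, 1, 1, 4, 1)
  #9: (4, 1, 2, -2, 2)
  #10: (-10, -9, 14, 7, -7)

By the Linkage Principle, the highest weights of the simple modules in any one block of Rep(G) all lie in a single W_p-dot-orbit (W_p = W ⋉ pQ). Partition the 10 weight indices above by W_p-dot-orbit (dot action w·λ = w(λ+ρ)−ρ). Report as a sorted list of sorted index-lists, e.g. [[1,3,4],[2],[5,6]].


C ↔ D_5 under row/col permutation; |W(D_5)| = 1920.

Each λ_j+ρ reduced to Ā_19; 5-tuples below use C's row order:

  λ_1 → (4, 2, 2, 1, 2) · λ_2 → (6, 1, 0, 2, 2) · λ_3 → (6, 1, 0, 2, 2) · λ_4 → (6, 0, 4, 1, 3) · λ_5 → (1, 2, 4, 0, 3) · λ_6 → (6, 1, 0, 2, 2) · λ_7 → (4, 2, 2, 1, 2) · λ_8 → (4, 2, 2, 1, 2) · λ_9 → (4, 2, 2, 1, 2) · λ_10 → (6, 1, 0, 2, 2)

Grouping the 10 weights by Ā_19-representative: 4 linkage classes.

[[1, 7, 8, 9], [2, 3, 6, 10], [4], [5]]


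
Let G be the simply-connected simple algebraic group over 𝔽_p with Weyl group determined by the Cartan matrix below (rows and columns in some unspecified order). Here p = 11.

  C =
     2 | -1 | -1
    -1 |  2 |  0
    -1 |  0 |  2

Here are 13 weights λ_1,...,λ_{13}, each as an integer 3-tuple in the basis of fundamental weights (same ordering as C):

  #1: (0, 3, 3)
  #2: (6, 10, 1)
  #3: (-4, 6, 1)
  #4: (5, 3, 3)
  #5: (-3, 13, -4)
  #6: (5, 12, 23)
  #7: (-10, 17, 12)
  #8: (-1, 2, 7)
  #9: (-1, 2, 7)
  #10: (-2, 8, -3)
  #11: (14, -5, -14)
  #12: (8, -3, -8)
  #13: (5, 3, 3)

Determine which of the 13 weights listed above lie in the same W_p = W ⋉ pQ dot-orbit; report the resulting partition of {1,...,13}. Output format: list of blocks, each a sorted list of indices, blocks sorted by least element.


C ↔ A_3 under row/col permutation; |W(A_3)| = 24.

λ_j+ρ reflected into Ā_11 (⟨·,θ^∨⟩≤11); 3-tuples as given:

  1: (1, 4, 4) · 2: (0, 2, 7) · 3: (2, 4, 1) · 4: (6, 1, 1) · 5: (2, 6, 1) · 6: (2, 6, 1) · 7: (0, 2, 7) · 8: (0, 3, 8) · 9: (0, 3, 8) · 10: (2, 6, 1) · 11: (0, 2, 7) · 12: (0, 2, 7) · 13: (6, 1, 1)

Partition of {1..13} into 6 W_11-dot-orbits:

[[1], [2, 7, 11, 12], [3], [4, 13], [5, 6, 10], [8, 9]]


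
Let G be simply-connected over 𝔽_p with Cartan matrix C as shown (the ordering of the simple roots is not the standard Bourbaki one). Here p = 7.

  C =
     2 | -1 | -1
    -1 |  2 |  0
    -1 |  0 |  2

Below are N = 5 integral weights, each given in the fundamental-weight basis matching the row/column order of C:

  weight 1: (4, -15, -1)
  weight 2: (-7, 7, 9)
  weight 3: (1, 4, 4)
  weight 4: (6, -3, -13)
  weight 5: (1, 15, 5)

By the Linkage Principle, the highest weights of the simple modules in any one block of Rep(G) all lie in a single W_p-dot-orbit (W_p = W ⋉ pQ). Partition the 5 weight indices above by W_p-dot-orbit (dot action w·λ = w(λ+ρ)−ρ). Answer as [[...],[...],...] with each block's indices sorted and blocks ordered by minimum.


C ↔ A_3 under row/col permutation; |W(A_3)| = 24.

Alcove-folded reps (p=7, 5 weights, presented ϖ-order):

    λ_1+ρ ↦ (2, 0, 0)
    λ_2+ρ ↦ (2, 3, 1)
    λ_3+ρ ↦ (2, 0, 0)
    λ_4+ρ ↦ (2, 0, 0)
    λ_5+ρ ↦ (2, 3, 1)

2 distinct reps among the 5 weights ⇒ 2 W_7-linkage classes:

[[1, 3, 4], [2, 5]]


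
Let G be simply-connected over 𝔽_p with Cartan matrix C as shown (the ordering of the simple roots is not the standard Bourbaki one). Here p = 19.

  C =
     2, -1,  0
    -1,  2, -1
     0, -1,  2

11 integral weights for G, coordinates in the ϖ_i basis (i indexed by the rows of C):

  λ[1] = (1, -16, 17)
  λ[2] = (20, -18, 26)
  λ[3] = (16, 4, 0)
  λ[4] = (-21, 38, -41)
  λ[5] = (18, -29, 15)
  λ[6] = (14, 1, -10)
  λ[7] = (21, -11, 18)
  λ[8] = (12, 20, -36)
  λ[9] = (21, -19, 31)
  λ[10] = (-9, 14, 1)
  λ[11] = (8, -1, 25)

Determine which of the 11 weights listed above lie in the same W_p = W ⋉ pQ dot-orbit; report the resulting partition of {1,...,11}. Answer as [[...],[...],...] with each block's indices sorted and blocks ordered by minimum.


Root system A_3: the 3×3 matrix C matches after relabeling.

Ā_19 reps of the 11 weights (A_3, coords as presented):

    λ_1+ρ ↦ (13, 2, 3)
    λ_2+ρ ↦ (8, 7, 2)
    λ_3+ρ ↦ (13, 2, 3)
    λ_4+ρ ↦ (17, 1, 1)
    λ_5+ρ ↦ (0, 7, 3)
    λ_6+ρ ↦ (8, 7, 2)
    λ_7+ρ ↦ (0, 7, 3)
    λ_8+ρ ↦ (13, 2, 3)
    λ_9+ρ ↦ (13, 2, 3)
    λ_10+ρ ↦ (8, 7, 2)
    λ_11+ρ ↦ (0, 7, 3)

These 11 weights hit 4 W_19-dot-orbits; sizes (4, 3, 1, 3):

[[1, 3, 8, 9], [2, 6, 10], [4], [5, 7, 11]]


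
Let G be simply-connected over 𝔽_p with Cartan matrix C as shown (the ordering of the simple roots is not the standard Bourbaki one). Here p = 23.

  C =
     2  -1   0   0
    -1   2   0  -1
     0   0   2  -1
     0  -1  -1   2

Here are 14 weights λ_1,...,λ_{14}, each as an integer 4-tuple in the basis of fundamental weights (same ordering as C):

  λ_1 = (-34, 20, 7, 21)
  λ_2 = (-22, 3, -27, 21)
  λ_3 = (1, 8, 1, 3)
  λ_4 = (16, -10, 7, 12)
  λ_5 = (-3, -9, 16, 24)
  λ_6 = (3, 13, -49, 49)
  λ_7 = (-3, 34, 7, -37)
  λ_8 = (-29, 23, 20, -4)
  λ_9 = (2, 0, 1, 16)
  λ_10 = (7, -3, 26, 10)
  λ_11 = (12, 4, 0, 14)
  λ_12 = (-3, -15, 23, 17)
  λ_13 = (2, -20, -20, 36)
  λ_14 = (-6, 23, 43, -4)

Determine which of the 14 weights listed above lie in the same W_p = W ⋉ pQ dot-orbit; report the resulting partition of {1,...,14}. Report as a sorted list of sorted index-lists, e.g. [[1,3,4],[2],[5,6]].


Dynkin diagram of C (from the 6 off-diagonal −1 entries): A_4.

W_23-reps of the 14 weights in Ā_23 (same 4-coord order as C):

  λ_1 → (2, 5, 10, 5) · λ_2 → (3, 1, 2, 17) · λ_3 → (2, 9, 2, 4) · λ_4 → (2, 9, 2, 4) · λ_5 → (2, 9, 2, 4) · λ_6 → (2, 2, 4, 1) · λ_7 → (2, 5, 10, 5) · λ_8 → (2, 2, 4, 1) · λ_9 → (3, 1, 2, 17) · λ_10 → (2, 9, 2, 4) · λ_11 → (2, 5, 10, 5) · λ_12 → (2, 2, 4, 1) · λ_13 → (2, 2, 4, 1) · λ_14 → (2, 2, 4, 1)

Partition of {1..14} into 4 W_23-dot-orbits:

[[1, 7, 11], [2, 9], [3, 4, 5, 10], [6, 8, 12, 13, 14]]


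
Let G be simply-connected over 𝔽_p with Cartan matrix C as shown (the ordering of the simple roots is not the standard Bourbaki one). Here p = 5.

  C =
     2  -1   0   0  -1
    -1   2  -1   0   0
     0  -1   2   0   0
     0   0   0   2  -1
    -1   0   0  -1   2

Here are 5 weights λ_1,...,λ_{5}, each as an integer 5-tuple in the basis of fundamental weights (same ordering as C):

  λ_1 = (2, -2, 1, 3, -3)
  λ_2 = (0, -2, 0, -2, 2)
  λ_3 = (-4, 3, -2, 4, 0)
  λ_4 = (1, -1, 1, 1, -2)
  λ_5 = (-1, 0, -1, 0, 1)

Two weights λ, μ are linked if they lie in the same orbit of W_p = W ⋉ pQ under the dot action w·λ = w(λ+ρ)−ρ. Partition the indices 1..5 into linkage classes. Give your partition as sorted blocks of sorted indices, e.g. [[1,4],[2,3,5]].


Dynkin diagram of C (from the 8 off-diagonal −1 entries): A_5.

Ā_5 reps of the 5 weights (A_5, coords as presented):

    λ_1+ρ ↦ (0, 1, 0, 1, 2)
    λ_2+ρ ↦ (0, 1, 0, 1, 2)
    λ_3+ρ ↦ (0, 1, 0, 1, 2)
    λ_4+ρ ↦ (1, 0, 2, 1, 1)
    λ_5+ρ ↦ (0, 1, 0, 1, 2)

Partition of {1..5} into 2 W_5-dot-orbits:

[[1, 2, 3, 5], [4]]


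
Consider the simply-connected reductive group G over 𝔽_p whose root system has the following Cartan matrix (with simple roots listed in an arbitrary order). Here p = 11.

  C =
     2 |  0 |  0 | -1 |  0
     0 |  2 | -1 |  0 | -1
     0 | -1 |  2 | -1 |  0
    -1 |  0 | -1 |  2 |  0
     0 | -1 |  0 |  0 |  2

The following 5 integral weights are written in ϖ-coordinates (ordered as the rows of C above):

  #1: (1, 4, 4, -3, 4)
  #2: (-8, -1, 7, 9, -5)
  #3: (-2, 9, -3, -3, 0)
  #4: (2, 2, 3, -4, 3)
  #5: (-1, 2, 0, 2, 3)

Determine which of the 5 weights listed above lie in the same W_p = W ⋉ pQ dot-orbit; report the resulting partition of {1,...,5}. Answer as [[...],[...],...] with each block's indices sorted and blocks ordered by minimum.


Dynkin diagram of C (from the 8 off-diagonal −1 entries): A_5.

Each λ_j+ρ reduced to Ā_11; 5-tuples below use C's row order:

    [1] (2, 5, 1, 2, 1)
    [2] (0, 3, 1, 3, 4)
    [3] (2, 5, 1, 2, 1)
    [4] (0, 3, 1, 3, 4)
    [5] (0, 3, 1, 3, 4)

Linkage partition of the 5 weights (2 classes, p=11):

[[1, 3], [2, 4, 5]]


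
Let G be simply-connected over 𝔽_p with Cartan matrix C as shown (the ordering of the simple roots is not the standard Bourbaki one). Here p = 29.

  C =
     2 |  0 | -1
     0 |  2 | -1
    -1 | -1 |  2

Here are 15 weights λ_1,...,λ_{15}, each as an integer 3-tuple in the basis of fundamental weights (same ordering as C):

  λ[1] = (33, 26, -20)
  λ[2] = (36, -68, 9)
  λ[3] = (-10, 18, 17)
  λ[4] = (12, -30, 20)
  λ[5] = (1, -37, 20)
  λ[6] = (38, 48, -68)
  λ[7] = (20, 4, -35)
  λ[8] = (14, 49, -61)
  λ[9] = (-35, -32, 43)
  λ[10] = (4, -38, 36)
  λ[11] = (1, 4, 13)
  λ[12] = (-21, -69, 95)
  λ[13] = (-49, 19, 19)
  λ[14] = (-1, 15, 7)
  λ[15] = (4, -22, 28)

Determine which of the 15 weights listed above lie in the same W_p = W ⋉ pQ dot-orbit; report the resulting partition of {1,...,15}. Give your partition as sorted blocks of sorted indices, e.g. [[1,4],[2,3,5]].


Cartan matrix: type A_3 (|W|=24); un-permuting the 3 rows.

W_29-reps of the 15 weights in Ā_29 (same 3-coord order as C):

    [1] (2, 5, 14)
    [2] (1, 11, 9)
    [3] (1, 11, 9)
    [4] (0, 16, 8)
    [5] (6, 14, 2)
    [6] (1, 11, 9)
    [7] (0, 16, 8)
    [8] (2, 5, 14)
    [9] (2, 5, 14)
    [10] (0, 16, 8)
    [11] (2, 5, 14)
    [12] (1, 11, 9)
    [13] (1, 11, 9)
    [14] (0, 16, 8)
    [15] (0, 16, 8)

Partition of {1..15} into 4 W_29-dot-orbits:

[[1, 8, 9, 11], [2, 3, 6, 12, 13], [4, 7, 10, 14, 15], [5]]


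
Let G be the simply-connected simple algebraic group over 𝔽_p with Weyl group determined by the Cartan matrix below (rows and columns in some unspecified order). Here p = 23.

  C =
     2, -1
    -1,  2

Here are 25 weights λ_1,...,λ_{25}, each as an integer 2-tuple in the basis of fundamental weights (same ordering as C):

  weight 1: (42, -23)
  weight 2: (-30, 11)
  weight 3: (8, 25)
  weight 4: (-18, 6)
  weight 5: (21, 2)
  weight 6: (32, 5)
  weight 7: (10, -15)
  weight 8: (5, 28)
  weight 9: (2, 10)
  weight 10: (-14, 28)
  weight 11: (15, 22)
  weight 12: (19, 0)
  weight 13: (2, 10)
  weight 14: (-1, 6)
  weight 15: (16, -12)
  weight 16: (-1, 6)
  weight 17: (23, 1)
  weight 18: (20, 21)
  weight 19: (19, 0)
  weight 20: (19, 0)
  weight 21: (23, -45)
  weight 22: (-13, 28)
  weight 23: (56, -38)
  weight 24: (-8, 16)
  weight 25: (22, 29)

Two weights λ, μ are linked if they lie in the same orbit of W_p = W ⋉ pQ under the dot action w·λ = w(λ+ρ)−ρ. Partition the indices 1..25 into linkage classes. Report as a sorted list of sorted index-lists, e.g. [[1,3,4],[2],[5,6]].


Type A_2, rank 2, |W|=6; reorder rows/cols to standard.

Alcove-folded reps (p=23, 25 weights, presented ϖ-order):

  λ_1 → (1, 2)
  λ_2 → (6, 11)
  λ_3 → (3, 11)
  λ_4 → (7, 10)
  λ_5 → (20, 1)
  λ_6 → (7, 10)
  λ_7 → (3, 11)
  λ_8 → (6, 11)
  λ_9 → (3, 11)
  λ_10 → (7, 10)
  λ_11 → (0, 7)
  λ_12 → (20, 1)
  λ_13 → (3, 11)
  λ_14 → (0, 7)
  λ_15 → (6, 11)
  λ_16 → (0, 7)
  λ_17 → (20, 1)
  λ_18 → (1, 2)
  λ_19 → (20, 1)
  λ_20 → (20, 1)
  λ_21 → (1, 2)
  λ_22 → (6, 11)
  λ_23 → (3, 11)
  λ_24 → (7, 10)
  λ_25 → (0, 7)

Grouping the 25 weights by Ā_23-representative: 6 linkage classes.

[[1, 18, 21], [2, 8, 15, 22], [3, 7, 9, 13, 23], [4, 6, 10, 24], [5, 12, 17, 19, 20], [11, 14, 16, 25]]


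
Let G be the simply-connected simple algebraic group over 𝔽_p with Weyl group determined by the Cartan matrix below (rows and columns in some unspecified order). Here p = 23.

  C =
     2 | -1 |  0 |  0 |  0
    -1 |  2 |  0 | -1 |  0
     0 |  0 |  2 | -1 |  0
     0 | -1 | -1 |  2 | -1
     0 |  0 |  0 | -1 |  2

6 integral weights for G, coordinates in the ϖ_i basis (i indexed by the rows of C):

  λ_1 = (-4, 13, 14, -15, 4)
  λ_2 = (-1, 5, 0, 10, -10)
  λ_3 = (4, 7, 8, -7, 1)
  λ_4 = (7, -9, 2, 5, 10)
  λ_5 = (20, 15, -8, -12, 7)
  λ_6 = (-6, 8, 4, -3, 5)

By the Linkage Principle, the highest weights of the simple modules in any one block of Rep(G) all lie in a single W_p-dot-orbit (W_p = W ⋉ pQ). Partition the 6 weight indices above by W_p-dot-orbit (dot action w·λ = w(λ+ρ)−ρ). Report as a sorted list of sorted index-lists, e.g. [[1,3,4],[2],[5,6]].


Cartan matrix: type D_5 (|W|=1920); un-permuting the 5 rows.

Ā_23 reps of the 6 weights (D_5, coords as presented):

  [1] (0, 3, 1, 2, 9);  [2] (0, 3, 1, 2, 9);  [3] (5, 2, 3, 2, 4);  [4] (0, 3, 1, 2, 9);  [5] (5, 2, 3, 2, 4);  [6] (5, 2, 3, 2, 4)

Grouping the 6 weights by Ā_23-representative: 2 linkage classes.

[[1, 2, 4], [3, 5, 6]]


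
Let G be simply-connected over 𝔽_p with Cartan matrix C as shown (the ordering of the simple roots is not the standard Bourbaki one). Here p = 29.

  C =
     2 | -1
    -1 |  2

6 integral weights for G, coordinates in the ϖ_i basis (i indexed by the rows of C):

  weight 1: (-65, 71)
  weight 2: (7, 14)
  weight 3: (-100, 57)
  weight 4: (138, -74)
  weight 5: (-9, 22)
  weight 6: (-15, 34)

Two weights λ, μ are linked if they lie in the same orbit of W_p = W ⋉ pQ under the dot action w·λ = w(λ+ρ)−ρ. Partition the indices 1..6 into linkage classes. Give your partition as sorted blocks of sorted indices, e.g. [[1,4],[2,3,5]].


A_2 Cartan matrix, 2 simple roots permuted; ρ=(1,1).

Folding the 6 weights λ_j+ρ into Ā_29 (reps in the given 2-coord order):

  λ_1+ρ ↦ (8, 15)
  λ_2+ρ ↦ (8, 15)
  λ_3+ρ ↦ (17, 0)
  λ_4+ρ ↦ (8, 15)
  λ_5+ρ ↦ (8, 15)
  λ_6+ρ ↦ (8, 15)

Linkage partition of the 6 weights (2 classes, p=29):

[[1, 2, 4, 5, 6], [3]]


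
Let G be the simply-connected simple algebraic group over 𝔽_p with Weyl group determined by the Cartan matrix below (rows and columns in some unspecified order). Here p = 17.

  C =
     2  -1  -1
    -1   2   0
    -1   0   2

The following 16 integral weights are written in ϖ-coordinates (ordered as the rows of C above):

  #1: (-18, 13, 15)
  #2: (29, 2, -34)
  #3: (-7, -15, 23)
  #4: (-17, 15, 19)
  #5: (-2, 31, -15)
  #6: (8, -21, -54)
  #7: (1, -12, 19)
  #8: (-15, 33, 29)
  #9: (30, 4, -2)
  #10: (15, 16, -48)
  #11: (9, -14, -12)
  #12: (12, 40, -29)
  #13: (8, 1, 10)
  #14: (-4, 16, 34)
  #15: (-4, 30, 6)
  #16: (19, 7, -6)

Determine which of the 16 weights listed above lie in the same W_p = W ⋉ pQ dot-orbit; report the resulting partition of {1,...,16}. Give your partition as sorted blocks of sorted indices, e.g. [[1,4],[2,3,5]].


A_3 Cartan matrix, 3 simple roots permuted; ρ=(1,1,1).

λ_j+ρ reflected into Ā_17 (⟨·,θ^∨⟩≤17); 3-tuples as given:

  1: (13, 3, 1);  2: (13, 3, 1);  3: (10, 1, 3);  4: (13, 3, 1);  5: (0, 2, 14);  6: (8, 2, 3);  7: (6, 3, 6);  8: (13, 3, 1);  9: (1, 1, 3);  10: (13, 3, 1);  11: (10, 1, 3);  12: (8, 2, 3);  13: (6, 3, 6);  14: (0, 2, 14);  15: (10, 1, 3);  16: (6, 3, 6)

Linkage partition of the 16 weights (6 classes, p=17):

[[1, 2, 4, 8, 10], [3, 11, 15], [5, 14], [6, 12], [7, 13, 16], [9]]


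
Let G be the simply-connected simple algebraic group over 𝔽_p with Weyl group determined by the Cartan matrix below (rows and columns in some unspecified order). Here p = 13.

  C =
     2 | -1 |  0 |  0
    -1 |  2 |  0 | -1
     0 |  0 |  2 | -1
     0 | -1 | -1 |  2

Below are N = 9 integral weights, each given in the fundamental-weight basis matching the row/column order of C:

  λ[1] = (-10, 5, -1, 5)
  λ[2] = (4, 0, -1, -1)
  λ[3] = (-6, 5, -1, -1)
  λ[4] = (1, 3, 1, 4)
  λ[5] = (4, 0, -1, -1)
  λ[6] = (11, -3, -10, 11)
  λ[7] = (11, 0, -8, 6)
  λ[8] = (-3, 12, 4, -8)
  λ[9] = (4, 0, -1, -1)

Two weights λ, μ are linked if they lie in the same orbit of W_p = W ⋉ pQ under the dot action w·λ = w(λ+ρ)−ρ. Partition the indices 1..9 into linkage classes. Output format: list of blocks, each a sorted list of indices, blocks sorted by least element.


C ↔ A_4 under row/col permutation; |W(A_4)| = 120.

Ā_13 reps of the 9 weights (A_4, coords as presented):

  [1] (6, 3, 0, 3);  [2] (5, 1, 0, 0);  [3] (5, 1, 0, 0);  [4] (2, 4, 2, 5);  [5] (5, 1, 0, 0);  [6] (1, 2, 0, 1);  [7] (5, 1, 0, 0);  [8] (2, 4, 2, 5);  [9] (5, 1, 0, 0)

Partition of {1..9} into 4 W_13-dot-orbits:

[[1], [2, 3, 5, 7, 9], [4, 8], [6]]


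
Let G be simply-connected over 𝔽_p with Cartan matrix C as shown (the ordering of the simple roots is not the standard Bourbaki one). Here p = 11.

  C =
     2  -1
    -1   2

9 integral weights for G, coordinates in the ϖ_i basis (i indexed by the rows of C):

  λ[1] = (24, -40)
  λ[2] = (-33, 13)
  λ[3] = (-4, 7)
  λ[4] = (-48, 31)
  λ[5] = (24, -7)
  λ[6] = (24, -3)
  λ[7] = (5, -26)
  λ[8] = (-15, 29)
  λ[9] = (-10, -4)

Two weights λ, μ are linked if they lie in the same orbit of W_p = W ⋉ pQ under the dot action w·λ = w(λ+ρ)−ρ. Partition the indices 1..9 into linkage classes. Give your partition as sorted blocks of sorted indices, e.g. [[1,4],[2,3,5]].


Type A_2, rank 2, |W|=6; reorder rows/cols to standard.

Folding the 9 weights λ_j+ρ into Ā_11 (reps in the given 2-coord order):

  λ_1 → (3, 5)
  λ_2 → (3, 7)
  λ_3 → (3, 5)
  λ_4 → (3, 7)
  λ_5 → (3, 5)
  λ_6 → (2, 8)
  λ_7 → (3, 5)
  λ_8 → (3, 5)
  λ_9 → (2, 8)

The 9 indices split into 3 linkage classes (same alcove rep ⇔ same W_11-dot-orbit):

[[1, 3, 5, 7, 8], [2, 4], [6, 9]]


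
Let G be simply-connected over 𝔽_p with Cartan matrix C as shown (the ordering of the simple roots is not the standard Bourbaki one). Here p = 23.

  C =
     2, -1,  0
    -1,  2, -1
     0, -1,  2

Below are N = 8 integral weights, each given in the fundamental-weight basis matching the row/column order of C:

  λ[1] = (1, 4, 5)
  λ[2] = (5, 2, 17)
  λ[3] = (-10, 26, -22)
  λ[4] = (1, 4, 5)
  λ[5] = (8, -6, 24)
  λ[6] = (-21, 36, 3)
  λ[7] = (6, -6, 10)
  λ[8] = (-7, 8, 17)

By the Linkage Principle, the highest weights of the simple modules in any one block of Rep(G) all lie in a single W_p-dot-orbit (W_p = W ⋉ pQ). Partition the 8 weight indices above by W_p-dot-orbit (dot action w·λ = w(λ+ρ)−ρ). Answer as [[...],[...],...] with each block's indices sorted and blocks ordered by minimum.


Root system A_3: the 3×3 matrix C matches after relabeling.

W_23-reps of the 8 weights in Ā_23 (same 3-coord order as C):

    λ_1 → (2, 5, 6)
    λ_2 → (2, 3, 14)
    λ_3 → (2, 3, 14)
    λ_4 → (2, 5, 6)
    λ_5 → (2, 3, 14)
    λ_6 → (2, 3, 14)
    λ_7 → (2, 5, 6)
    λ_8 → (2, 3, 14)

Partition of {1..8} into 2 W_23-dot-orbits:

[[1, 4, 7], [2, 3, 5, 6, 8]]


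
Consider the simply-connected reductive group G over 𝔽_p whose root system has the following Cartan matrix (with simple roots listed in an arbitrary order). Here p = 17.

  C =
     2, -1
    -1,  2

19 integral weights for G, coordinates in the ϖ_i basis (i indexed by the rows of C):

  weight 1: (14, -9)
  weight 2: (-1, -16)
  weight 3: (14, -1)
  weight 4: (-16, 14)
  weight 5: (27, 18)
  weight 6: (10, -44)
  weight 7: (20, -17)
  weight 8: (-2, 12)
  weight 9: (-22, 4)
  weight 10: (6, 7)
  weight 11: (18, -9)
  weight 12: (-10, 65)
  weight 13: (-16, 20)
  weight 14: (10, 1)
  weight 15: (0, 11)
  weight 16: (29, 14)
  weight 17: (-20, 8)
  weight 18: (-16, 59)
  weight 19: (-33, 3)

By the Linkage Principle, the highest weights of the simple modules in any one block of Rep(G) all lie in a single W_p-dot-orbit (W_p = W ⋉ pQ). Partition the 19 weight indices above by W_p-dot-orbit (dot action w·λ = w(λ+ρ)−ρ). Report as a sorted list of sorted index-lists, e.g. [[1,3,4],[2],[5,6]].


A_2 Cartan matrix, 2 simple roots permuted; ρ=(1,1).

W_17-reps of the 19 weights in Ā_17 (same 2-coord order as C):

    λ_1 → (7, 8)
    λ_2 → (15, 0)
    λ_3 → (15, 0)
    λ_4 → (15, 0)
    λ_5 → (11, 2)
    λ_6 → (9, 6)
    λ_7 → (1, 12)
    λ_8 → (1, 12)
    λ_9 → (1, 12)
    λ_10 → (7, 8)
    λ_11 → (9, 6)
    λ_12 → (9, 6)
    λ_13 → (11, 2)
    λ_14 → (11, 2)
    λ_15 → (1, 12)
    λ_16 → (11, 2)
    λ_17 → (7, 8)
    λ_18 → (9, 6)
    λ_19 → (11, 2)

These 19 weights hit 5 W_17-dot-orbits; sizes (3, 3, 5, 4, 4):

[[1, 10, 17], [2, 3, 4], [5, 13, 14, 16, 19], [6, 11, 12, 18], [7, 8, 9, 15]]


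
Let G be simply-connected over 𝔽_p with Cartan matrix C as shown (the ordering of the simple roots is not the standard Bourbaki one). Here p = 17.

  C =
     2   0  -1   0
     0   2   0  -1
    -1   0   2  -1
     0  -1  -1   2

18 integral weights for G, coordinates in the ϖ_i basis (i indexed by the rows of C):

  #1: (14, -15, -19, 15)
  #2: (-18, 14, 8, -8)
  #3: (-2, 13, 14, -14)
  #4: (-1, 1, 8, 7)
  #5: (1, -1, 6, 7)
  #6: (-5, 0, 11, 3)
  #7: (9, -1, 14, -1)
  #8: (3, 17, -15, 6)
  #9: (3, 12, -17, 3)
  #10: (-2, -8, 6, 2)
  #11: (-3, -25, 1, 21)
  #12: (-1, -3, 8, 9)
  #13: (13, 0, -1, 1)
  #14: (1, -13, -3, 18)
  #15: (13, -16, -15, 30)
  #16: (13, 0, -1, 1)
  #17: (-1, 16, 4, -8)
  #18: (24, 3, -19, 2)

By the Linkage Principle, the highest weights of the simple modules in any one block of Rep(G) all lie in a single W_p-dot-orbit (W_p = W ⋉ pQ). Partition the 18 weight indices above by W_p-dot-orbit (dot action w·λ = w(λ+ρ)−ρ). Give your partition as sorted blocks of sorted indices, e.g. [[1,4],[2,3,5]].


C ↔ A_4 under row/col permutation; |W(A_4)| = 120.

λ_j+ρ reflected into Ā_17 (⟨·,θ^∨⟩≤17); 4-tuples as given:

  λ_1+ρ ↦ (1, 1, 1, 13)
  λ_2+ρ ↦ (2, 0, 7, 8)
  λ_3+ρ ↦ (1, 1, 1, 13)
  λ_4+ρ ↦ (2, 0, 7, 8)
  λ_5+ρ ↦ (2, 0, 7, 8)
  λ_6+ρ ↦ (4, 1, 8, 4)
  λ_7+ρ ↦ (2, 0, 7, 8)
  λ_8+ρ ↦ (1, 3, 2, 4)
  λ_9+ρ ↦ (4, 1, 8, 4)
  λ_10+ρ ↦ (1, 3, 2, 4)
  λ_11+ρ ↦ (2, 10, 0, 5)
  λ_12+ρ ↦ (2, 0, 7, 8)
  λ_13+ρ ↦ (14, 1, 0, 2)
  λ_14+ρ ↦ (2, 10, 0, 5)
  λ_15+ρ ↦ (14, 1, 0, 2)
  λ_16+ρ ↦ (14, 1, 0, 2)
  λ_17+ρ ↦ (2, 10, 0, 5)
  λ_18+ρ ↦ (1, 3, 2, 4)

The 18 indices split into 6 linkage classes (same alcove rep ⇔ same W_17-dot-orbit):

[[1, 3], [2, 4, 5, 7, 12], [6, 9], [8, 10, 18], [11, 14, 17], [13, 15, 16]]


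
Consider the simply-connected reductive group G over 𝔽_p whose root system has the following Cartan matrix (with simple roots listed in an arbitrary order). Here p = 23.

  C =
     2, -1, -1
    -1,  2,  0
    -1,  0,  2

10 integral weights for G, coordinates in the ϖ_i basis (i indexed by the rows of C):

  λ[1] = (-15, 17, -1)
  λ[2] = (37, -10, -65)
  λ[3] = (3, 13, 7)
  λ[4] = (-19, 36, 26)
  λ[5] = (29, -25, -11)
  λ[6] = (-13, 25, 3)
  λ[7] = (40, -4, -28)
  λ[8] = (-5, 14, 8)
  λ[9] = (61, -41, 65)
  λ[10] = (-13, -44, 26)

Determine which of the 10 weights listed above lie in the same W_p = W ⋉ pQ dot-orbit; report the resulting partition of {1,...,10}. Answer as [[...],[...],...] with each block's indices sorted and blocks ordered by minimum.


C ↔ A_3 under row/col permutation; |W(A_3)| = 24.

Ā_23 reps of the 10 weights (A_3, coords as presented):

  λ_1+ρ ↦ (0, 4, 14)
  λ_2+ρ ↦ (9, 3, 6)
  λ_3+ρ ↦ (4, 11, 5)
  λ_4+ρ ↦ (0, 4, 14)
  λ_5+ρ ↦ (3, 13, 1)
  λ_6+ρ ↦ (4, 11, 5)
  λ_7+ρ ↦ (4, 11, 5)
  λ_8+ρ ↦ (4, 11, 5)
  λ_9+ρ ↦ (3, 13, 1)
  λ_10+ρ ↦ (4, 11, 5)

The 10 indices split into 4 linkage classes (same alcove rep ⇔ same W_23-dot-orbit):

[[1, 4], [2], [3, 6, 7, 8, 10], [5, 9]]


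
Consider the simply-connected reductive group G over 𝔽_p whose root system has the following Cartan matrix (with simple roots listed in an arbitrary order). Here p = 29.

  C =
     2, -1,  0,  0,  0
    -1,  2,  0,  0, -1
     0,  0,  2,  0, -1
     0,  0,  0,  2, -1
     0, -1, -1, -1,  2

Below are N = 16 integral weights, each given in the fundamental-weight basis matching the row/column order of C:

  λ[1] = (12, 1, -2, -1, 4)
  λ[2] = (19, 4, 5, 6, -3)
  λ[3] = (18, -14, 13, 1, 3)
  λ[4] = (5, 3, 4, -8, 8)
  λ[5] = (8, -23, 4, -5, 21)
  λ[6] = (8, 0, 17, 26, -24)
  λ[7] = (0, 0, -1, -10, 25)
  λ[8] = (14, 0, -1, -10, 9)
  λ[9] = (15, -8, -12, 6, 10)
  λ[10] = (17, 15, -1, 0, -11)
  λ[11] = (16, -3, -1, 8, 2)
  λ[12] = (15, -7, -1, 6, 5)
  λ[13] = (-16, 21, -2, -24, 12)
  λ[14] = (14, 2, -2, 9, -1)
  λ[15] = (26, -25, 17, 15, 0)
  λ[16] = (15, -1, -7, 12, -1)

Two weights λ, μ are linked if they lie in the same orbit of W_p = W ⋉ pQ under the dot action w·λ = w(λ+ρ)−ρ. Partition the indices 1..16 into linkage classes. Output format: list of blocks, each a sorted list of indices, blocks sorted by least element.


C ↔ D_5 under row/col permutation; |W(D_5)| = 1920.

Ā_29 reps of the 16 weights (D_5, coords as presented):

  λ_1+ρ ↦ (13, 2, 1, 0, 4) · λ_2+ρ ↦ (13, 2, 1, 0, 4) · λ_3+ρ ↦ (6, 3, 5, 7, 2) · λ_4+ρ ↦ (6, 3, 5, 7, 2) · λ_5+ρ ↦ (13, 2, 1, 0, 4) · λ_6+ρ ↦ (13, 2, 1, 0, 4) · λ_7+ρ ↦ (15, 1, 0, 9, 1) · λ_8+ρ ↦ (15, 1, 0, 9, 1) · λ_9+ρ ↦ (9, 0, 4, 0, 7) · λ_10+ρ ↦ (13, 2, 1, 0, 4) · λ_11+ρ ↦ (15, 1, 0, 9, 1) · λ_12+ρ ↦ (10, 6, 0, 7, 0) · λ_13+ρ ↦ (6, 3, 5, 7, 2) · λ_14+ρ ↦ (15, 1, 0, 9, 1) · λ_15+ρ ↦ (6, 3, 5, 7, 2) · λ_16+ρ ↦ (10, 6, 0, 7, 0)

The 16 indices split into 5 linkage classes (same alcove rep ⇔ same W_29-dot-orbit):

[[1, 2, 5, 6, 10], [3, 4, 13, 15], [7, 8, 11, 14], [9], [12, 16]]


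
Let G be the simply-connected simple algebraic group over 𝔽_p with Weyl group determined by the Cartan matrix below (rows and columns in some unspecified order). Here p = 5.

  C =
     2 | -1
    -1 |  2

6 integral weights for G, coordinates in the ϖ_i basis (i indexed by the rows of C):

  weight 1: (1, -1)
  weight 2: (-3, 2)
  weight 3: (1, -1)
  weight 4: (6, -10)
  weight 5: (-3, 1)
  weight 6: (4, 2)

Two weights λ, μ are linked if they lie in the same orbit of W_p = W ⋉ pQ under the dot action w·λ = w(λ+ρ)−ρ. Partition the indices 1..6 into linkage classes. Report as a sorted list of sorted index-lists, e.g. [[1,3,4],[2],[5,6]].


Root system A_2: the 2×2 matrix C matches after relabeling.

λ_j+ρ reflected into Ā_5 (⟨·,θ^∨⟩≤5); 2-tuples as given:

  λ_1 → (2, 0);  λ_2 → (2, 1);  λ_3 → (2, 0);  λ_4 → (2, 1);  λ_5 → (2, 0);  λ_6 → (2, 0)

Linkage partition of the 6 weights (2 classes, p=5):

[[1, 3, 5, 6], [2, 4]]


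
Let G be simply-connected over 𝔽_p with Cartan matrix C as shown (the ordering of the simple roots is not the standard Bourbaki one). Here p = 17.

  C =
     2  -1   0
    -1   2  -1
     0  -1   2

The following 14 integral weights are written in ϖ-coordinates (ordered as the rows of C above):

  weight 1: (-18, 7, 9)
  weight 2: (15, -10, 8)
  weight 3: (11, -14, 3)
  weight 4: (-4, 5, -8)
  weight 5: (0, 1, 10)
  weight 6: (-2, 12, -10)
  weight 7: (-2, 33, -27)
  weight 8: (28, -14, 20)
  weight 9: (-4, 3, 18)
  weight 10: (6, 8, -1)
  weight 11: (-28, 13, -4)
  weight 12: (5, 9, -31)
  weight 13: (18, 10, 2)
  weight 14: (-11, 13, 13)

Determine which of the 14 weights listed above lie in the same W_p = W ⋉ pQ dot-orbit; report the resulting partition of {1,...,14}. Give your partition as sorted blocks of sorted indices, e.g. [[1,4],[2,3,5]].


C ↔ A_3 under row/col permutation; |W(A_3)| = 24.

Alcove-folded reps (p=17, 14 weights, presented ϖ-order):

    1: (7, 9, 0)
    2: (7, 9, 0)
    3: (1, 3, 9)
    4: (1, 3, 3)
    5: (1, 2, 11)
    6: (1, 3, 9)
    7: (7, 9, 0)
    8: (1, 3, 9)
    9: (1, 2, 11)
    10: (7, 9, 0)
    11: (1, 3, 3)
    12: (1, 3, 3)
    13: (1, 2, 11)
    14: (1, 3, 3)

Partition of {1..14} into 4 W_17-dot-orbits:

[[1, 2, 7, 10], [3, 6, 8], [4, 11, 12, 14], [5, 9, 13]]


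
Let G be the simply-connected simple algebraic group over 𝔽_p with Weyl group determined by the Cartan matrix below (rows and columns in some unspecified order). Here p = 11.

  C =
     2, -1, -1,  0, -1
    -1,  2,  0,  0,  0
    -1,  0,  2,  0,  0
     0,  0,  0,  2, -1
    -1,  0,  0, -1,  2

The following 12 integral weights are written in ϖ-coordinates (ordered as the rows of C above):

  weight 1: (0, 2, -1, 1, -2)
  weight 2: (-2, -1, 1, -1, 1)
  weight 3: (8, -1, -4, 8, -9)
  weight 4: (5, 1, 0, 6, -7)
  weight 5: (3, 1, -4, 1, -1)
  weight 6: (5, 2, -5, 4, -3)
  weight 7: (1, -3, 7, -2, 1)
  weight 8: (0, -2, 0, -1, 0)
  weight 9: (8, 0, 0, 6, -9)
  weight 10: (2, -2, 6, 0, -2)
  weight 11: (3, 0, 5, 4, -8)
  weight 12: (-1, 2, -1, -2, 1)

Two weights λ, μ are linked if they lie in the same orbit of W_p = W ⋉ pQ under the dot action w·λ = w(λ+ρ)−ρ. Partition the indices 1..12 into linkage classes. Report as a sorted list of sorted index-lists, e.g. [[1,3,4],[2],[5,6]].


Cartan matrix: type D_5 (|W|=1920); un-permuting the 5 rows.

Ā_11 reps of the 12 weights (D_5, coords as presented):

    λ_1 → (0, 3, 0, 1, 1)
    λ_2 → (0, 1, 1, 0, 1)
    λ_3 → (0, 2, 1, 1, 1)
    λ_4 → (0, 2, 1, 1, 1)
    λ_5 → (1, 2, 3, 2, 0)
    λ_6 → (1, 2, 3, 2, 0)
    λ_7 → (1, 1, 7, 0, 0)
    λ_8 → (0, 1, 1, 0, 1)
    λ_9 → (0, 1, 1, 0, 1)
    λ_10 → (1, 1, 7, 0, 0)
    λ_11 → (1, 2, 3, 2, 0)
    λ_12 → (0, 3, 0, 1, 1)

These 12 weights hit 5 W_11-dot-orbits; sizes (2, 3, 2, 3, 2):

[[1, 12], [2, 8, 9], [3, 4], [5, 6, 11], [7, 10]]


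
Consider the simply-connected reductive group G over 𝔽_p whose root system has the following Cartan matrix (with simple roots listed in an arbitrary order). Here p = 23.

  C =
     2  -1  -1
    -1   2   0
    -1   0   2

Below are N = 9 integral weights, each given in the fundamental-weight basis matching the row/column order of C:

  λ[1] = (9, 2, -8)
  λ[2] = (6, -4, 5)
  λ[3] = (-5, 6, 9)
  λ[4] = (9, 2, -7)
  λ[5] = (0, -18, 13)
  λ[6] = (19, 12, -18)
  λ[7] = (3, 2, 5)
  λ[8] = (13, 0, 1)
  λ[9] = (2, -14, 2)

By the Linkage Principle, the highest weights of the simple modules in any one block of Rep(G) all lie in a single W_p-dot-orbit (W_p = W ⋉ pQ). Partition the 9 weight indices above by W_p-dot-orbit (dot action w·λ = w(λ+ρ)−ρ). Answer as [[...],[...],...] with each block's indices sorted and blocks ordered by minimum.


A_3 Cartan matrix, 3 simple roots permuted; ρ=(1,1,1).

Each λ_j+ρ reduced to Ā_23; 3-tuples below use C's row order:

  1: (3, 3, 7)
  2: (4, 3, 6)
  3: (4, 3, 6)
  4: (4, 3, 6)
  5: (14, 1, 2)
  6: (3, 3, 7)
  7: (4, 3, 6)
  8: (14, 1, 2)
  9: (3, 3, 7)

Grouping the 9 weights by Ā_23-representative: 3 linkage classes.

[[1, 6, 9], [2, 3, 4, 7], [5, 8]]


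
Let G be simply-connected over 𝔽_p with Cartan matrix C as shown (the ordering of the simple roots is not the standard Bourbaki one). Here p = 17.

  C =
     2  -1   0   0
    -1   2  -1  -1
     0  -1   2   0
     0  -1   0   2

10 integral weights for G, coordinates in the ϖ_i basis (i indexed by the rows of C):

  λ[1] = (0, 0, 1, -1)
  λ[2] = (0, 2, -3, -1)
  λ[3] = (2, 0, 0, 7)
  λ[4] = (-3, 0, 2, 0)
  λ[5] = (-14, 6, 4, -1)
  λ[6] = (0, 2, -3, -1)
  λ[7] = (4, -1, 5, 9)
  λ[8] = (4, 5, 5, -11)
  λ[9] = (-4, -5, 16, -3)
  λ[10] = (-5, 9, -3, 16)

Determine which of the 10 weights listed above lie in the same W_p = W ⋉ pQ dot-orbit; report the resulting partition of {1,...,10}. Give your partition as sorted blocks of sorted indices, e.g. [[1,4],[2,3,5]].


D_4 Cartan matrix, 4 simple roots permuted; ρ=(1,1,1,1).

Folding the 10 weights λ_j+ρ into Ā_17 (reps in the given 4-coord order):

  1: (1, 1, 2, 0);  2: (1, 1, 2, 0);  3: (3, 1, 1, 8);  4: (1, 1, 2, 0);  5: (6, 1, 0, 5);  6: (1, 1, 2, 0);  7: (1, 4, 2, 6);  8: (1, 4, 2, 6);  9: (2, 4, 4, 3);  10: (2, 4, 4, 3)

These 10 weights hit 5 W_17-dot-orbits; sizes (4, 1, 1, 2, 2):

[[1, 2, 4, 6], [3], [5], [7, 8], [9, 10]]


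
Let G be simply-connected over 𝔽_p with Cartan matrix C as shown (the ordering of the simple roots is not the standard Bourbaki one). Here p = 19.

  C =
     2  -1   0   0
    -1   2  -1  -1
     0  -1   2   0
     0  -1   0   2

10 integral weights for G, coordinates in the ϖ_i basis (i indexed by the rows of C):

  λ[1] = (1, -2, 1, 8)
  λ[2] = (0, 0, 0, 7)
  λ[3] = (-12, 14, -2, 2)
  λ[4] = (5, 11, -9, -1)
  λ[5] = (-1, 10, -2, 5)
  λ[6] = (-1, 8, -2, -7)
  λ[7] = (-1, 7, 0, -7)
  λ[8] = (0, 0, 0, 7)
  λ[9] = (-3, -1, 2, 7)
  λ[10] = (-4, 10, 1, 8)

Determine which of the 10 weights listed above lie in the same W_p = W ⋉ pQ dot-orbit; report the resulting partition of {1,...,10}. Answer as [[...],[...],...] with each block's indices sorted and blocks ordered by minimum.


Type D_4, rank 4, |W|=192; reorder rows/cols to standard.

W_19-reps of the 10 weights in Ā_19 (same 4-coord order as C):

  λ_1+ρ ↦ (1, 1, 1, 8) · λ_2+ρ ↦ (1, 1, 1, 8) · λ_3+ρ ↦ (11, 1, 1, 3) · λ_4+ρ ↦ (6, 1, 8, 0) · λ_5+ρ ↦ (0, 2, 1, 6) · λ_6+ρ ↦ (0, 2, 1, 6) · λ_7+ρ ↦ (0, 2, 1, 6) · λ_8+ρ ↦ (1, 1, 1, 8) · λ_9+ρ ↦ (0, 2, 1, 6) · λ_10+ρ ↦ (0, 2, 1, 6)

The 10 indices split into 4 linkage classes (same alcove rep ⇔ same W_19-dot-orbit):

[[1, 2, 8], [3], [4], [5, 6, 7, 9, 10]]


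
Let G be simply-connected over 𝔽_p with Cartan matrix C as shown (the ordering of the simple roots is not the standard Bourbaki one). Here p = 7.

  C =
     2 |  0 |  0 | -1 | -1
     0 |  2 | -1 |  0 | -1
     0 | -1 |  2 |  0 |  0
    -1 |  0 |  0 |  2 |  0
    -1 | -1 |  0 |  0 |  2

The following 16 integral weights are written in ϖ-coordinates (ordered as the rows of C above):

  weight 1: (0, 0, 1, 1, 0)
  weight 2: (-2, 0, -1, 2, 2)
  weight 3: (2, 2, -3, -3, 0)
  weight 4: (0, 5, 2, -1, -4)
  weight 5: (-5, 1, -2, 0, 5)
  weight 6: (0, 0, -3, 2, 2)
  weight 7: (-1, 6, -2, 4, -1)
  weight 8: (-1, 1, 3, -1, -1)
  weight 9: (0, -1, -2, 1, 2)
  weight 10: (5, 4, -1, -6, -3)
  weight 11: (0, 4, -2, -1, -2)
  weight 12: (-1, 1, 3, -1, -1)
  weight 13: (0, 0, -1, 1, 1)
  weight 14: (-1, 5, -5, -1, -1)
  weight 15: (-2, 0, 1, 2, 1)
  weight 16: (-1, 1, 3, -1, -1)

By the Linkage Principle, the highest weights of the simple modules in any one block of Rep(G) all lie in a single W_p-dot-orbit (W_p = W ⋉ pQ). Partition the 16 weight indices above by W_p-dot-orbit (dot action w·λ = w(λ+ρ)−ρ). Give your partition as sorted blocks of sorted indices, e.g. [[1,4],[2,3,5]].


C ↔ A_5 under row/col permutation; |W(A_5)| = 720.

Folding the 16 weights λ_j+ρ into Ā_7 (reps in the given 5-coord order):

  λ_1+ρ ↦ (1, 1, 2, 2, 1);  λ_2+ρ ↦ (1, 1, 0, 2, 2);  λ_3+ρ ↦ (1, 1, 2, 2, 1);  λ_4+ρ ↦ (0, 3, 1, 0, 1);  λ_5+ρ ↦ (1, 1, 0, 2, 2);  λ_6+ρ ↦ (1, 1, 0, 2, 2);  λ_7+ρ ↦ (0, 2, 4, 0, 0);  λ_8+ρ ↦ (0, 2, 4, 0, 0);  λ_9+ρ ↦ (1, 1, 0, 2, 2);  λ_10+ρ ↦ (1, 1, 2, 2, 1);  λ_11+ρ ↦ (0, 3, 1, 0, 1);  λ_12+ρ ↦ (0, 2, 4, 0, 0);  λ_13+ρ ↦ (1, 1, 0, 2, 2);  λ_14+ρ ↦ (0, 2, 4, 0, 0);  λ_15+ρ ↦ (1, 1, 2, 2, 1);  λ_16+ρ ↦ (0, 2, 4, 0, 0)

Linkage partition of the 16 weights (4 classes, p=7):

[[1, 3, 10, 15], [2, 5, 6, 9, 13], [4, 11], [7, 8, 12, 14, 16]]
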